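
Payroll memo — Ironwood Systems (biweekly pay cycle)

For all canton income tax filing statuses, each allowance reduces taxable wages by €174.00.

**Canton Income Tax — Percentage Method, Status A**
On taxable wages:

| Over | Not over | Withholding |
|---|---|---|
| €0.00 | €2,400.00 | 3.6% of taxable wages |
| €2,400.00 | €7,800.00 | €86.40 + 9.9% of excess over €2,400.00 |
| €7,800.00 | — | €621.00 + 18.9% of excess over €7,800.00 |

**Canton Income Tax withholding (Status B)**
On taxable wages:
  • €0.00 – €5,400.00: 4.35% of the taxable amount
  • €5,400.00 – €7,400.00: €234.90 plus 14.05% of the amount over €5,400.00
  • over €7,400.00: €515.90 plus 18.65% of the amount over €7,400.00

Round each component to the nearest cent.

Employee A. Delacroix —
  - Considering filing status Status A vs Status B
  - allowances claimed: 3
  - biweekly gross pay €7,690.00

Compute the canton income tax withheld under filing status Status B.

Canton Income Tax (Status B): taxable = €7,690.00 − 3×€174.00 = €7,168.00
  €234.90 + 14.05% × (€7,168.00 − €5,400.00) = €234.90 + 14.05% × €1,768.00 = €483.30

€483.30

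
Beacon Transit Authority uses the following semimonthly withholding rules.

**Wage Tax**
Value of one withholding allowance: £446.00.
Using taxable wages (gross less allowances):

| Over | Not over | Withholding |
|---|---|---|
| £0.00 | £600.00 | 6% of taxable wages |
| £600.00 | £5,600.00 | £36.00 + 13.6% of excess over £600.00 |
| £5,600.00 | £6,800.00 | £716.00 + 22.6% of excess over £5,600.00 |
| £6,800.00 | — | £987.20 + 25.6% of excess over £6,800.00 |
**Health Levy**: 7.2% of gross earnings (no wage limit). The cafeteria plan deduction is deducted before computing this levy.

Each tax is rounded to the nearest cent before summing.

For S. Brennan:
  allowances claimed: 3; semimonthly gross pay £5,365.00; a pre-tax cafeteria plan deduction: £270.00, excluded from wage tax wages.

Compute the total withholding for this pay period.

Wage Tax: taxable = £5,365.00 − £270.00 − 3×£446.00 = £3,757.00
  £36.00 + 13.6% × (£3,757.00 − £600.00) = £36.00 + 13.6% × £3,157.00 = £465.35
Health Levy: 7.2% × £5,095.00 = £366.84
Total: £465.35 + £366.84 = £832.19

£832.19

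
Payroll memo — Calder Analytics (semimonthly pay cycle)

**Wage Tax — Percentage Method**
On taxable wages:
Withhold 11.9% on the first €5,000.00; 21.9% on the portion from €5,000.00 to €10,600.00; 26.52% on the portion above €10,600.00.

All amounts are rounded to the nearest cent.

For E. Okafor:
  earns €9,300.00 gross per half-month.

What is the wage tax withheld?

Wage Tax: taxable = €9,300.00
  €595.00 + 21.9% × (€9,300.00 − €5,000.00) = €595.00 + 21.9% × €4,300.00 = €1,536.70

€1,536.70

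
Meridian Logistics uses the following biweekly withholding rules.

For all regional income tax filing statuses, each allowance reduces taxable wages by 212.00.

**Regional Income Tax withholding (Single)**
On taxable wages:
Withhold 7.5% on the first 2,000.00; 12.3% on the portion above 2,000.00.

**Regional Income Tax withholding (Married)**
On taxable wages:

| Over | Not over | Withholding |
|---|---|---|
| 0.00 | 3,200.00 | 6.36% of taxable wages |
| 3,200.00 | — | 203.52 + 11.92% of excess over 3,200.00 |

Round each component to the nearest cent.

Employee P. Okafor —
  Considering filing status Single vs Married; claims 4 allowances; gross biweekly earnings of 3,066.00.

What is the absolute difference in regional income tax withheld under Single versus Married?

Regional Income Tax (Single): taxable = 3,066.00 − 4×212.00 = 2,218.00
  150.00 + 12.3% × (2,218.00 − 2,000.00) = 150.00 + 12.3% × 218.00 = 176.81
Regional Income Tax (Married): taxable = 3,066.00 − 4×212.00 = 2,218.00
  6.36% × 2,218.00 = 141.06
Difference: |176.81 − 141.06| = 35.75 (higher under Single)

35.75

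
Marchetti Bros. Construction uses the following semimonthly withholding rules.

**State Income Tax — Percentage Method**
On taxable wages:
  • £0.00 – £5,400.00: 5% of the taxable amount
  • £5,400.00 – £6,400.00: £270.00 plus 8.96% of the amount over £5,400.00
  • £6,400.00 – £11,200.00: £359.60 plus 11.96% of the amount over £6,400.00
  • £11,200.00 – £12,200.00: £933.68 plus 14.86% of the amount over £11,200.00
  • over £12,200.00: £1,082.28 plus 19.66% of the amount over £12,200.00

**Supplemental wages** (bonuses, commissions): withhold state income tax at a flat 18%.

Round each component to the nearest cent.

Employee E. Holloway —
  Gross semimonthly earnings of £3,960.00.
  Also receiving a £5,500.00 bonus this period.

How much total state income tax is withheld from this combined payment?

£1,188.00

State Income Tax: taxable = £3,960.00
  5% × £3,960.00 = £198.00
Supplemental (18% flat on bonus): 18% × £5,500.00 = £990.00
Total state income tax: £198.00 + £990.00 = £1,188.00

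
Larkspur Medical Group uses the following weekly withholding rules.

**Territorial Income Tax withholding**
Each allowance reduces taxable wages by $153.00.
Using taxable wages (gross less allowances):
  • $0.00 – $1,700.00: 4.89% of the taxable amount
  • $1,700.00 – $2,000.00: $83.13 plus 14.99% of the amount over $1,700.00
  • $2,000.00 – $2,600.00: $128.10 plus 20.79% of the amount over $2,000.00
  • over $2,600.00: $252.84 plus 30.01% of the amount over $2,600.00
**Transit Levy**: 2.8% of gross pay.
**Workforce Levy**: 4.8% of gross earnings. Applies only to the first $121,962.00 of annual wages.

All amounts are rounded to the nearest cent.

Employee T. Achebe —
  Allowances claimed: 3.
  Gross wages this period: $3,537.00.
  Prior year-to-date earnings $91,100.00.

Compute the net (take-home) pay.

Territorial Income Tax: taxable = $3,537.00 − 3×$153.00 = $3,078.00
  $252.84 + 30.01% × ($3,078.00 − $2,600.00) = $252.84 + 30.01% × $478.00 = $396.29
Transit Levy: 2.8% × $3,537.00 = $99.04
Workforce Levy: 4.8% × $3,537.00 = $169.78
Total withheld: $396.29 + $99.04 + $169.78 = $665.11
Net pay: $3,537.00 − $665.11 = $2,871.89

$2,871.89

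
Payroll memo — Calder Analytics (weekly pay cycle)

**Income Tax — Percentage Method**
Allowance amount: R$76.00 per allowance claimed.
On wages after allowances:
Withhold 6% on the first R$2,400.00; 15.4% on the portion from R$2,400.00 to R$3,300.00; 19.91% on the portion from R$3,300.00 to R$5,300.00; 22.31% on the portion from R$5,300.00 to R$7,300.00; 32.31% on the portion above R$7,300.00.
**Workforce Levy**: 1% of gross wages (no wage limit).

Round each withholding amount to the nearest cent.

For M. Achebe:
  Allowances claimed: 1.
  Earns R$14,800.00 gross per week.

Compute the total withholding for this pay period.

R$3,673.69

Income Tax: taxable = R$14,800.00 − 1×R$76.00 = R$14,724.00
  R$1,127.00 + 32.31% × (R$14,724.00 − R$7,300.00) = R$1,127.00 + 32.31% × R$7,424.00 = R$3,525.69
Workforce Levy: 1% × R$14,800.00 = R$148.00
Total: R$3,525.69 + R$148.00 = R$3,673.69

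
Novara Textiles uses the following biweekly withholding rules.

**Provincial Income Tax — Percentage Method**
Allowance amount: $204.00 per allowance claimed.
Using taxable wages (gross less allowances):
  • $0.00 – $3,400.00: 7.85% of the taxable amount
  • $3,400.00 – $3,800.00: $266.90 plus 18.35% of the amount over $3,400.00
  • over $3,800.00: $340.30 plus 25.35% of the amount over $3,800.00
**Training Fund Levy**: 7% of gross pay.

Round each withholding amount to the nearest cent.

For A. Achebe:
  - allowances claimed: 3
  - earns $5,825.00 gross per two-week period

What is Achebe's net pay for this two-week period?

$4,718.75

Provincial Income Tax: taxable = $5,825.00 − 3×$204.00 = $5,213.00
  $340.30 + 25.35% × ($5,213.00 − $3,800.00) = $340.30 + 25.35% × $1,413.00 = $698.50
Training Fund Levy: 7% × $5,825.00 = $407.75
Total withheld: $698.50 + $407.75 = $1,106.25
Net pay: $5,825.00 − $1,106.25 = $4,718.75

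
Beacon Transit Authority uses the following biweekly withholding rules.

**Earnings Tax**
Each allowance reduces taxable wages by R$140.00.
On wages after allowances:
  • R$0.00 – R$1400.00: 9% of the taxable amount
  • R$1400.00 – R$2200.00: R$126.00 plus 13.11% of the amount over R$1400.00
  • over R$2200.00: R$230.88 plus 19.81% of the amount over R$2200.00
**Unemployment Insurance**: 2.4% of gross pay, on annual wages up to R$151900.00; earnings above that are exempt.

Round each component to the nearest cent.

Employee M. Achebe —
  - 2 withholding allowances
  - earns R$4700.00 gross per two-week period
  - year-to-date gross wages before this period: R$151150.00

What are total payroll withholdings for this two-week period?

Earnings Tax: taxable = R$4700.00 − 2×R$140.00 = R$4420.00
  R$230.88 + 19.81% × (R$4420.00 − R$2200.00) = R$230.88 + 19.81% × R$2220.00 = R$670.66
Unemployment Insurance: cap R$151900.00 − YTD R$151150.00 = R$750.00 subject; 2.4% × R$750.00 = R$18.00
Total: R$670.66 + R$18.00 = R$688.66

R$688.66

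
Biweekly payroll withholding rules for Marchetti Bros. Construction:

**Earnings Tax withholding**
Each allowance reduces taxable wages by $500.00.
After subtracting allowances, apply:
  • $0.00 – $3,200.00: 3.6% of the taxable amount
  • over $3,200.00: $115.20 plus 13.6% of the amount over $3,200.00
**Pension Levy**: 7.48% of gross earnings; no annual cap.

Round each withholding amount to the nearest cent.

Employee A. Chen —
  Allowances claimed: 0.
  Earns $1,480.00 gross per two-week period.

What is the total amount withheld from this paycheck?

$163.98

Earnings Tax: taxable = $1,480.00
  3.6% × $1,480.00 = $53.28
Pension Levy: 7.48% × $1,480.00 = $110.70
Total: $53.28 + $110.70 = $163.98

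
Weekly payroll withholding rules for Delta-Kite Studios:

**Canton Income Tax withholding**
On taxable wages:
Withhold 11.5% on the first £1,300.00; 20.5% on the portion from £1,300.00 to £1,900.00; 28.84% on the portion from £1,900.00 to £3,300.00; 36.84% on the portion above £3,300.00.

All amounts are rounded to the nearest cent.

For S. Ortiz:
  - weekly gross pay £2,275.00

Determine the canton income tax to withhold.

Canton Income Tax: taxable = £2,275.00
  £272.50 + 28.84% × (£2,275.00 − £1,900.00) = £272.50 + 28.84% × £375.00 = £380.65

£380.65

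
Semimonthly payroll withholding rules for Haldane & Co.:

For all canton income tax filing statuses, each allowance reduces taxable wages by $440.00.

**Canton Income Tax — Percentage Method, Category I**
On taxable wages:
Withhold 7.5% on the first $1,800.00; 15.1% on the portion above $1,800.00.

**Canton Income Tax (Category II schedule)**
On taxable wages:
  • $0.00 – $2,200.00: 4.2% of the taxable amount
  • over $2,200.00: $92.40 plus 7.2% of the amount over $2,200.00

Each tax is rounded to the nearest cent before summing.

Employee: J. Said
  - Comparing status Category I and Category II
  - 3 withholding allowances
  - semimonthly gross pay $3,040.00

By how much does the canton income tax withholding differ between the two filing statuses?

$56.76

Canton Income Tax (Category I): taxable = $3,040.00 − 3×$440.00 = $1,720.00
  7.5% × $1,720.00 = $129.00
Canton Income Tax (Category II): taxable = $3,040.00 − 3×$440.00 = $1,720.00
  4.2% × $1,720.00 = $72.24
Difference: |$129.00 − $72.24| = $56.76 (higher under Category I)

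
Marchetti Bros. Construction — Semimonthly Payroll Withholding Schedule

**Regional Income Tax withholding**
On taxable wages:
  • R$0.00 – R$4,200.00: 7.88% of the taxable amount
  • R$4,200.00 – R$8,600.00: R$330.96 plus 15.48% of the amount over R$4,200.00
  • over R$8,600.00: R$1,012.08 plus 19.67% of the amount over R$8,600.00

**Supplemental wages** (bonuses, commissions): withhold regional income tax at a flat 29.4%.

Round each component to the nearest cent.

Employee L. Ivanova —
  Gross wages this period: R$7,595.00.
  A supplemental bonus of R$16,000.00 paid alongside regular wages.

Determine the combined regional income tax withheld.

R$5,560.51

Regional Income Tax: taxable = R$7,595.00
  R$330.96 + 15.48% × (R$7,595.00 − R$4,200.00) = R$330.96 + 15.48% × R$3,395.00 = R$856.51
Supplemental (29.4% flat on bonus): 29.4% × R$16,000.00 = R$4,704.00
Total regional income tax: R$856.51 + R$4,704.00 = R$5,560.51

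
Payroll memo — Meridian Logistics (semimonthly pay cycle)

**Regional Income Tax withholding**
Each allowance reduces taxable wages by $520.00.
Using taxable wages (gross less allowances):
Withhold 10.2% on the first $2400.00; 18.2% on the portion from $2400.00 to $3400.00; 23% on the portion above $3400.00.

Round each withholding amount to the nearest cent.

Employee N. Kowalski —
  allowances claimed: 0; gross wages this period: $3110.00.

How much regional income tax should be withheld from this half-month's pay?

Regional Income Tax: taxable = $3110.00
  $244.80 + 18.2% × ($3110.00 − $2400.00) = $244.80 + 18.2% × $710.00 = $374.02

$374.02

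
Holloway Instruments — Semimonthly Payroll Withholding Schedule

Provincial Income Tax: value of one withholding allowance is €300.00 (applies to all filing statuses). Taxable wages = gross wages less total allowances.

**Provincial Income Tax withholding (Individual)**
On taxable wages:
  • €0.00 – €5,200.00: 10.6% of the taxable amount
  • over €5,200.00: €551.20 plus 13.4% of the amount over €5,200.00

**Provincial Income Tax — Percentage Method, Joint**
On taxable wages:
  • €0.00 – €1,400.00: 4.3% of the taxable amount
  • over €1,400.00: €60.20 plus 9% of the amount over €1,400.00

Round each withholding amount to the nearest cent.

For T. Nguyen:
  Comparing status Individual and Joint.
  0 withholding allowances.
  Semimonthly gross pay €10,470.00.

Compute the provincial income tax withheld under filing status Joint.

€876.50

Provincial Income Tax (Joint): taxable = €10,470.00
  €60.20 + 9% × (€10,470.00 − €1,400.00) = €60.20 + 9% × €9,070.00 = €876.50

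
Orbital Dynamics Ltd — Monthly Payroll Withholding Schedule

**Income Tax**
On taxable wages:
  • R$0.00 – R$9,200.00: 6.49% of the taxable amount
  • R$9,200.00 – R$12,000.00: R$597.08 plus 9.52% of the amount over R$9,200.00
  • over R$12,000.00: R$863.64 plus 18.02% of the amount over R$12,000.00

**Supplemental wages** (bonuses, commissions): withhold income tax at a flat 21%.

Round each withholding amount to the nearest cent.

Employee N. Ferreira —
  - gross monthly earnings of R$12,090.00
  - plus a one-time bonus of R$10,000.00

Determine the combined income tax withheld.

Income Tax: taxable = R$12,090.00
  R$863.64 + 18.02% × (R$12,090.00 − R$12,000.00) = R$863.64 + 18.02% × R$90.00 = R$879.86
Supplemental (21% flat on bonus): 21% × R$10,000.00 = R$2,100.00
Total income tax: R$879.86 + R$2,100.00 = R$2,979.86

R$2,979.86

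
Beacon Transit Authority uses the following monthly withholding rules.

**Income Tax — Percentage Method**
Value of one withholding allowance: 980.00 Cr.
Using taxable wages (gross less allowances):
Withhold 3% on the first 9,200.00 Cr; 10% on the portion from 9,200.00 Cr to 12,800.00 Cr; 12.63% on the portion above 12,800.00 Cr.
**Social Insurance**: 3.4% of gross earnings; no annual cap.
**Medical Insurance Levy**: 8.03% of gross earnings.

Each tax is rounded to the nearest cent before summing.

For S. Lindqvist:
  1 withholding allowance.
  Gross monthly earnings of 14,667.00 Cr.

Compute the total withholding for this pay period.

Income Tax: taxable = 14,667.00 Cr − 1×980.00 Cr = 13,687.00 Cr
  636.00 Cr + 12.63% × (13,687.00 Cr − 12,800.00 Cr) = 636.00 Cr + 12.63% × 887.00 Cr = 748.03 Cr
Social Insurance: 3.4% × 14,667.00 Cr = 498.68 Cr
Medical Insurance Levy: 8.03% × 14,667.00 Cr = 1,177.76 Cr
Total: 748.03 Cr + 498.68 Cr + 1,177.76 Cr = 2,424.47 Cr

2,424.47 Cr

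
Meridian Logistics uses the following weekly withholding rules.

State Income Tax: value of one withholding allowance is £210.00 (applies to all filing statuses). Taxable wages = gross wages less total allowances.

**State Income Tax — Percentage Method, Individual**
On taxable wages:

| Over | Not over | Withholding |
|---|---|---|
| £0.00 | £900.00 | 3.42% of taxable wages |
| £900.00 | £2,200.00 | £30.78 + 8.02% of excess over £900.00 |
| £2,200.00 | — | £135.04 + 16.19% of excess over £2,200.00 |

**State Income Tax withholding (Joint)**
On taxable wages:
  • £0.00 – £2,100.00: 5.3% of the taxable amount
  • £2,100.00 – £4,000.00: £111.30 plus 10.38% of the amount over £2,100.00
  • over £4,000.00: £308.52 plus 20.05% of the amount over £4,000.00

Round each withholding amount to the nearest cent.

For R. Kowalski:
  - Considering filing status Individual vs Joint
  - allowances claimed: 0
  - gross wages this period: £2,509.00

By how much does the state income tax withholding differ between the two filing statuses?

£31.32

State Income Tax (Individual): taxable = £2,509.00
  £135.04 + 16.19% × (£2,509.00 − £2,200.00) = £135.04 + 16.19% × £309.00 = £185.07
State Income Tax (Joint): taxable = £2,509.00
  £111.30 + 10.38% × (£2,509.00 − £2,100.00) = £111.30 + 10.38% × £409.00 = £153.75
Difference: |£185.07 − £153.75| = £31.32 (higher under Individual)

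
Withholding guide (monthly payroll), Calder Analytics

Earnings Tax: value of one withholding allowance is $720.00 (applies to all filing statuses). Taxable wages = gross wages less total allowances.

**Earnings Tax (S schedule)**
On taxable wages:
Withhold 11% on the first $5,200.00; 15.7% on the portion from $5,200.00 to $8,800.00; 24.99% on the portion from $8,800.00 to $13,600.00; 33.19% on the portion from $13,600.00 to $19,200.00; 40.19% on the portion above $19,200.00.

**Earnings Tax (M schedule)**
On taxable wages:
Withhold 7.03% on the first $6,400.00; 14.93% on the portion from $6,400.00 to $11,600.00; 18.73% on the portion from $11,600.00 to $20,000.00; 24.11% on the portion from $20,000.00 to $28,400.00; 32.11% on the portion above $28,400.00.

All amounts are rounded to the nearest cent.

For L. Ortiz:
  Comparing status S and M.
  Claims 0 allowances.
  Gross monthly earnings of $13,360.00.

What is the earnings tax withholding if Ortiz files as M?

$1,555.93

Earnings Tax (M): taxable = $13,360.00
  $1,226.28 + 18.73% × ($13,360.00 − $11,600.00) = $1,226.28 + 18.73% × $1,760.00 = $1,555.93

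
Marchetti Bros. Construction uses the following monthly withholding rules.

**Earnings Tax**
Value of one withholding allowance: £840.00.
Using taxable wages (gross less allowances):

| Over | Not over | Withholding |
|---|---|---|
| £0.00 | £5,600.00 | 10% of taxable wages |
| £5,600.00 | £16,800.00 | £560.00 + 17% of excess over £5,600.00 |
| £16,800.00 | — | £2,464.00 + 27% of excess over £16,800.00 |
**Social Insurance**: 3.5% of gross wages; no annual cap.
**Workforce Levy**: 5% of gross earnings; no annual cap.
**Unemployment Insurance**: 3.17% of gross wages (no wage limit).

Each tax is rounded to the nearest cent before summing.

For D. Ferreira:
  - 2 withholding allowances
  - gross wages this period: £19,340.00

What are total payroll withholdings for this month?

Earnings Tax: taxable = £19,340.00 − 2×£840.00 = £17,660.00
  £2,464.00 + 27% × (£17,660.00 − £16,800.00) = £2,464.00 + 27% × £860.00 = £2,696.20
Social Insurance: 3.5% × £19,340.00 = £676.90
Workforce Levy: 5% × £19,340.00 = £967.00
Unemployment Insurance: 3.17% × £19,340.00 = £613.08
Total: £2,696.20 + £676.90 + £967.00 + £613.08 = £4,953.18

£4,953.18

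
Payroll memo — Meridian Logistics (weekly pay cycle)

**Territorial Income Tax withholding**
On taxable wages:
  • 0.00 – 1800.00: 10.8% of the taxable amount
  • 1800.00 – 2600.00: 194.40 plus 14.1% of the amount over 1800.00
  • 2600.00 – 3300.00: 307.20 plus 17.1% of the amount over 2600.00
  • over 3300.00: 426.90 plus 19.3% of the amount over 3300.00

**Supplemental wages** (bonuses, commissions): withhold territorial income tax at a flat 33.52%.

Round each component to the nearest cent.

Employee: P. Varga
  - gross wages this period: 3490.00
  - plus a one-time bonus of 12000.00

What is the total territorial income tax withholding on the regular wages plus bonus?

4485.97

Territorial Income Tax: taxable = 3490.00
  426.90 + 19.3% × (3490.00 − 3300.00) = 426.90 + 19.3% × 190.00 = 463.57
Supplemental (33.52% flat on bonus): 33.52% × 12000.00 = 4022.40
Total territorial income tax: 463.57 + 4022.40 = 4485.97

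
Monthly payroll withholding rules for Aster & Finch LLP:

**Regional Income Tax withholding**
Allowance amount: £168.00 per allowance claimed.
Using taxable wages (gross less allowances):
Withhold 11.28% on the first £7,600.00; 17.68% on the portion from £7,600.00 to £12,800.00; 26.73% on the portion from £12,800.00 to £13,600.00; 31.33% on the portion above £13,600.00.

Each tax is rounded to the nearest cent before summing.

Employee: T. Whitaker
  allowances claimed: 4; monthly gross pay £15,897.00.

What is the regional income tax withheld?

£2,499.59

Regional Income Tax: taxable = £15,897.00 − 4×£168.00 = £15,225.00
  £1,990.48 + 31.33% × (£15,225.00 − £13,600.00) = £1,990.48 + 31.33% × £1,625.00 = £2,499.59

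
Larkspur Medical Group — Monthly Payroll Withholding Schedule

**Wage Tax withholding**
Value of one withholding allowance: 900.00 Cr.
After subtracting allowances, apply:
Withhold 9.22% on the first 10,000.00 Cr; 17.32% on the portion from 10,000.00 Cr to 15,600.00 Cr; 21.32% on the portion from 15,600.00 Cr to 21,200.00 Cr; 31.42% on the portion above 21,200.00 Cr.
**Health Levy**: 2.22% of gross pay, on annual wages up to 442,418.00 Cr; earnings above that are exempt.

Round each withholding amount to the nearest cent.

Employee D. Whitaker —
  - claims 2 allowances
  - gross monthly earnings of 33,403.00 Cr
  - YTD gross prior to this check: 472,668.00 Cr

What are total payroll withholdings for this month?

Wage Tax: taxable = 33,403.00 Cr − 2×900.00 Cr = 31,603.00 Cr
  3,085.84 Cr + 31.42% × (31,603.00 Cr − 21,200.00 Cr) = 3,085.84 Cr + 31.42% × 10,403.00 Cr = 6,354.46 Cr
Health Levy: YTD 472,668.00 Cr ≥ cap 442,418.00 Cr → 0.00 Cr
Total: 6,354.46 Cr + 0.00 Cr = 6,354.46 Cr

6,354.46 Cr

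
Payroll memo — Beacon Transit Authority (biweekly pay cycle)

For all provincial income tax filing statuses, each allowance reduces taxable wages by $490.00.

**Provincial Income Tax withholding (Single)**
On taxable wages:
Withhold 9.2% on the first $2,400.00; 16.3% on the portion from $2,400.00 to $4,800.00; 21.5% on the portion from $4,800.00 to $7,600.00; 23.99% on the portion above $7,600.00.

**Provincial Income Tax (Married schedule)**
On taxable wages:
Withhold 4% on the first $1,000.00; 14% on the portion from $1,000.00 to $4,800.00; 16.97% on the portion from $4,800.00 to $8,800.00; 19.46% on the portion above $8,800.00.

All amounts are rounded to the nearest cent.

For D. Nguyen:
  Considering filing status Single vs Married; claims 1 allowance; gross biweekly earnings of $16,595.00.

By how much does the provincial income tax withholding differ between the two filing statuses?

$582.00

Provincial Income Tax (Single): taxable = $16,595.00 − 1×$490.00 = $16,105.00
  $1,214.00 + 23.99% × ($16,105.00 − $7,600.00) = $1,214.00 + 23.99% × $8,505.00 = $3,254.35
Provincial Income Tax (Married): taxable = $16,595.00 − 1×$490.00 = $16,105.00
  $1,250.80 + 19.46% × ($16,105.00 − $8,800.00) = $1,250.80 + 19.46% × $7,305.00 = $2,672.35
Difference: |$3,254.35 − $2,672.35| = $582.00 (higher under Single)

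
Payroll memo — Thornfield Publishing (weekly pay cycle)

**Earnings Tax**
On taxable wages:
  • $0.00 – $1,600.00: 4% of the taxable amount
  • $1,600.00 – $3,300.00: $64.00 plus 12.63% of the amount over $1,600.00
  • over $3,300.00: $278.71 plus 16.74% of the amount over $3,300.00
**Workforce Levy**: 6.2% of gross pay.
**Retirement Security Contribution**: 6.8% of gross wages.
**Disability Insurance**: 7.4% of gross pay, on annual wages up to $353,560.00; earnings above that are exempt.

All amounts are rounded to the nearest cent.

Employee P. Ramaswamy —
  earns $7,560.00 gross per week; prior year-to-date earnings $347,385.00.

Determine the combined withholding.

$2,431.58

Earnings Tax: taxable = $7,560.00
  $278.71 + 16.74% × ($7,560.00 − $3,300.00) = $278.71 + 16.74% × $4,260.00 = $991.83
Workforce Levy: 6.2% × $7,560.00 = $468.72
Retirement Security Contribution: 6.8% × $7,560.00 = $514.08
Disability Insurance: cap $353,560.00 − YTD $347,385.00 = $6,175.00 subject; 7.4% × $6,175.00 = $456.95
Total: $991.83 + $468.72 + $514.08 + $456.95 = $2,431.58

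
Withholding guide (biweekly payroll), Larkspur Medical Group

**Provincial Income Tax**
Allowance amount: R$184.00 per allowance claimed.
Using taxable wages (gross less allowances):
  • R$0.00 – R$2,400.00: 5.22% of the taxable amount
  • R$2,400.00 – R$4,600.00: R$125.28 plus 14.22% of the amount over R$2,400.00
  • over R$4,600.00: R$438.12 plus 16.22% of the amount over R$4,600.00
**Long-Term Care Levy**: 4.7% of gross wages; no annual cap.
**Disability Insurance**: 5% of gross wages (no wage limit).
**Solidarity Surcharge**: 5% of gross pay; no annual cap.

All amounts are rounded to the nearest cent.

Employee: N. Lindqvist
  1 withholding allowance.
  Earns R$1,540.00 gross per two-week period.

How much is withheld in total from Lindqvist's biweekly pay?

Provincial Income Tax: taxable = R$1,540.00 − 1×R$184.00 = R$1,356.00
  5.22% × R$1,356.00 = R$70.78
Long-Term Care Levy: 4.7% × R$1,540.00 = R$72.38
Disability Insurance: 5% × R$1,540.00 = R$77.00
Solidarity Surcharge: 5% × R$1,540.00 = R$77.00
Total: R$70.78 + R$72.38 + R$77.00 + R$77.00 = R$297.16

R$297.16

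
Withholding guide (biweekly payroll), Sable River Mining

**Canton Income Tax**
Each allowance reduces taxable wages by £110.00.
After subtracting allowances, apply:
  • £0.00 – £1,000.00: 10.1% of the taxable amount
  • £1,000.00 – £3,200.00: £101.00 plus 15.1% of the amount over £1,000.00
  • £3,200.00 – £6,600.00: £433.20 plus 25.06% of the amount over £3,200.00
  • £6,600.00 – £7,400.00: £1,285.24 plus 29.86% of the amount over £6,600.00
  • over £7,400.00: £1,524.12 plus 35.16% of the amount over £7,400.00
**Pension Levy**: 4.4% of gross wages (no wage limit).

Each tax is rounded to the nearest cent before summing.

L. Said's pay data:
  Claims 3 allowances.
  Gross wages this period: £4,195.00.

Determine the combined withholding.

£784.43

Canton Income Tax: taxable = £4,195.00 − 3×£110.00 = £3,865.00
  £433.20 + 25.06% × (£3,865.00 − £3,200.00) = £433.20 + 25.06% × £665.00 = £599.85
Pension Levy: 4.4% × £4,195.00 = £184.58
Total: £599.85 + £184.58 = £784.43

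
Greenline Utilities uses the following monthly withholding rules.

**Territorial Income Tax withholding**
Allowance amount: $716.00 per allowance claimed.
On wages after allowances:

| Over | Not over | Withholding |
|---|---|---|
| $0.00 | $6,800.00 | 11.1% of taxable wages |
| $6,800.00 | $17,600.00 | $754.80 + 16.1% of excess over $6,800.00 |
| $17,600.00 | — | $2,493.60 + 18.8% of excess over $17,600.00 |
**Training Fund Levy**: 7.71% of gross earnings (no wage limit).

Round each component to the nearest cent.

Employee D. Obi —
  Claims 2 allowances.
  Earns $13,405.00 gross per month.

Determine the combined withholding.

$2,621.18

Territorial Income Tax: taxable = $13,405.00 − 2×$716.00 = $11,973.00
  $754.80 + 16.1% × ($11,973.00 − $6,800.00) = $754.80 + 16.1% × $5,173.00 = $1,587.65
Training Fund Levy: 7.71% × $13,405.00 = $1,033.53
Total: $1,587.65 + $1,033.53 = $2,621.18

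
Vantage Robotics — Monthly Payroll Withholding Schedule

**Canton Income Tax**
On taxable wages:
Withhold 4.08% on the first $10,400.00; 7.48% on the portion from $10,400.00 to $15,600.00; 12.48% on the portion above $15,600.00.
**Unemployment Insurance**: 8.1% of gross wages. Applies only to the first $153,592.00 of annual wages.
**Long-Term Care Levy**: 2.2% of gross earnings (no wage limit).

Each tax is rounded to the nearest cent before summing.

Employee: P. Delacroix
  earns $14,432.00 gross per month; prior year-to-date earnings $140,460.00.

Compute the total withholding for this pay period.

$2,107.10

Canton Income Tax: taxable = $14,432.00
  $424.32 + 7.48% × ($14,432.00 − $10,400.00) = $424.32 + 7.48% × $4,032.00 = $725.91
Unemployment Insurance: cap $153,592.00 − YTD $140,460.00 = $13,132.00 subject; 8.1% × $13,132.00 = $1,063.69
Long-Term Care Levy: 2.2% × $14,432.00 = $317.50
Total: $725.91 + $1,063.69 + $317.50 = $2,107.10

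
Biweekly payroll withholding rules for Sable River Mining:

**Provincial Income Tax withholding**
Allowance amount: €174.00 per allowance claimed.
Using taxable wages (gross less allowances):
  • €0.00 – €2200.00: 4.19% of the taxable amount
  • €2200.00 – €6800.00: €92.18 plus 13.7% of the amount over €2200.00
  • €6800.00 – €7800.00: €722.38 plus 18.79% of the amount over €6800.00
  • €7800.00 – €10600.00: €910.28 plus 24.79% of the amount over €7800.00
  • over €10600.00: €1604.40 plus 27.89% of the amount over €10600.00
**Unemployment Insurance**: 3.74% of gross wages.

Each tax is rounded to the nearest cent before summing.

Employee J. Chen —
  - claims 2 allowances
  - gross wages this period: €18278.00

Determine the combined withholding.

Provincial Income Tax: taxable = €18278.00 − 2×€174.00 = €17930.00
  €1604.40 + 27.89% × (€17930.00 − €10600.00) = €1604.40 + 27.89% × €7330.00 = €3648.74
Unemployment Insurance: 3.74% × €18278.00 = €683.60
Total: €3648.74 + €683.60 = €4332.34

€4332.34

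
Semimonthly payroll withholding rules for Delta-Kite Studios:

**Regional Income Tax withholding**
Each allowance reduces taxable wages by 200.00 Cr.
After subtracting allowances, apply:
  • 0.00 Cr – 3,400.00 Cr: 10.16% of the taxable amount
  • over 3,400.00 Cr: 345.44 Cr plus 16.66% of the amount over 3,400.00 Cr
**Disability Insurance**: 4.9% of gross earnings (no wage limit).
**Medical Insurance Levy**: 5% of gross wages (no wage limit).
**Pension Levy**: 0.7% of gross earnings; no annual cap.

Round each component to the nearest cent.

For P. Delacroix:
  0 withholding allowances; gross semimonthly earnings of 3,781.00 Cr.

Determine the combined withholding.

809.70 Cr

Regional Income Tax: taxable = 3,781.00 Cr
  345.44 Cr + 16.66% × (3,781.00 Cr − 3,400.00 Cr) = 345.44 Cr + 16.66% × 381.00 Cr = 408.91 Cr
Disability Insurance: 4.9% × 3,781.00 Cr = 185.27 Cr
Medical Insurance Levy: 5% × 3,781.00 Cr = 189.05 Cr
Pension Levy: 0.7% × 3,781.00 Cr = 26.47 Cr
Total: 408.91 Cr + 185.27 Cr + 189.05 Cr + 26.47 Cr = 809.70 Cr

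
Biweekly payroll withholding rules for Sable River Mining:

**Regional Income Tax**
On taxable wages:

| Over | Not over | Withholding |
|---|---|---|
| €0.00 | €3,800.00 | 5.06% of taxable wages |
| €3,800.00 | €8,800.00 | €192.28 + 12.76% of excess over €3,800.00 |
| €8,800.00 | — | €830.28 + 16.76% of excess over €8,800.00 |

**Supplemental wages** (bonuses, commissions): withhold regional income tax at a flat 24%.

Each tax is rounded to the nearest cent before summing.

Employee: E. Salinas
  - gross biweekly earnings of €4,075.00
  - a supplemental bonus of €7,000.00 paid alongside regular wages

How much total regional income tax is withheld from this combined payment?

Regional Income Tax: taxable = €4,075.00
  €192.28 + 12.76% × (€4,075.00 − €3,800.00) = €192.28 + 12.76% × €275.00 = €227.37
Supplemental (24% flat on bonus): 24% × €7,000.00 = €1,680.00
Total regional income tax: €227.37 + €1,680.00 = €1,907.37

€1,907.37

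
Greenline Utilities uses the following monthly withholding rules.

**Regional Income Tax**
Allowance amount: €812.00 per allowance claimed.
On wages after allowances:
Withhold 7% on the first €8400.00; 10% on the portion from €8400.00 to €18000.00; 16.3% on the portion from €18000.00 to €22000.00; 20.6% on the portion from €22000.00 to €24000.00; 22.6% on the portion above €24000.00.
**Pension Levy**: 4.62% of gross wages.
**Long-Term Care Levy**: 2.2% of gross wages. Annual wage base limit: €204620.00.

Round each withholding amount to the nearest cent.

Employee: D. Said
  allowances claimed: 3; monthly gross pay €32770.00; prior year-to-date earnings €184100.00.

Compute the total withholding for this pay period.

€6008.89

Regional Income Tax: taxable = €32770.00 − 3×€812.00 = €30334.00
  €2612.00 + 22.6% × (€30334.00 − €24000.00) = €2612.00 + 22.6% × €6334.00 = €4043.48
Pension Levy: 4.62% × €32770.00 = €1513.97
Long-Term Care Levy: cap €204620.00 − YTD €184100.00 = €20520.00 subject; 2.2% × €20520.00 = €451.44
Total: €4043.48 + €1513.97 + €451.44 = €6008.89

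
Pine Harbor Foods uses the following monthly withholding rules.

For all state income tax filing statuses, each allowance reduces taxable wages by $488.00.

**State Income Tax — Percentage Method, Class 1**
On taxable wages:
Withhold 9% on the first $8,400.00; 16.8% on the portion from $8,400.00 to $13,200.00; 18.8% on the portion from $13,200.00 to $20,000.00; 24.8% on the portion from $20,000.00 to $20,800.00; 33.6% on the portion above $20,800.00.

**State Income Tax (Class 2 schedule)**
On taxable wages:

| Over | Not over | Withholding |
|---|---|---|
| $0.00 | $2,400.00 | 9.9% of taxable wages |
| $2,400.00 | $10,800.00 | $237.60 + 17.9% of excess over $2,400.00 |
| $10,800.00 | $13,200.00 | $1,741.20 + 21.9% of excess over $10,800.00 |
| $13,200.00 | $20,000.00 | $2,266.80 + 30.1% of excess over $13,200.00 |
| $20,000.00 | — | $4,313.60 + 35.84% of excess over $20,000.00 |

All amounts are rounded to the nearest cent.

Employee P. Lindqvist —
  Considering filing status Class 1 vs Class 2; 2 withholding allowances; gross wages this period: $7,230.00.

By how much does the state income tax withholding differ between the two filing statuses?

$364.61

State Income Tax (Class 1): taxable = $7,230.00 − 2×$488.00 = $6,254.00
  9% × $6,254.00 = $562.86
State Income Tax (Class 2): taxable = $7,230.00 − 2×$488.00 = $6,254.00
  $237.60 + 17.9% × ($6,254.00 − $2,400.00) = $237.60 + 17.9% × $3,854.00 = $927.47
Difference: |$562.86 − $927.47| = $364.61 (higher under Class 2)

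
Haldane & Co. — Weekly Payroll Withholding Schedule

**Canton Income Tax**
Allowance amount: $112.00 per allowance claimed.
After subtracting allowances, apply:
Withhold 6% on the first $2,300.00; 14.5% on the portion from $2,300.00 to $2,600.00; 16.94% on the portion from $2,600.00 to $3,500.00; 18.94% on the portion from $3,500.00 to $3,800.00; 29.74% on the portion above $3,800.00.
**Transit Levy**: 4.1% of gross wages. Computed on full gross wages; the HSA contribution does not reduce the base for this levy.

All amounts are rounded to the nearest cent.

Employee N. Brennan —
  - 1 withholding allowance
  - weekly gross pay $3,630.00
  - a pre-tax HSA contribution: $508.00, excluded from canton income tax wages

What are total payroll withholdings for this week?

$399.78

Canton Income Tax: taxable = $3,630.00 − $508.00 − 1×$112.00 = $3,010.00
  $181.50 + 16.94% × ($3,010.00 − $2,600.00) = $181.50 + 16.94% × $410.00 = $250.95
Transit Levy: 4.1% × $3,630.00 = $148.83
Total: $250.95 + $148.83 = $399.78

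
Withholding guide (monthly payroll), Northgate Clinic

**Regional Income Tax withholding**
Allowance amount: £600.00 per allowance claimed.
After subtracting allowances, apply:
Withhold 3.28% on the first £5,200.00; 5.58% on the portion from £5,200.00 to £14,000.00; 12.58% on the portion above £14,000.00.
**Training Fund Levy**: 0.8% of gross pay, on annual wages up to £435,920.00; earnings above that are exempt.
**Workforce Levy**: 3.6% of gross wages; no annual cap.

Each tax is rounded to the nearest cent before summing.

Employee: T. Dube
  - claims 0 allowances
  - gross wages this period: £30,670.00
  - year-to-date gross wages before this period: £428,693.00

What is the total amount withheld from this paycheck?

£3,920.63

Regional Income Tax: taxable = £30,670.00
  £661.60 + 12.58% × (£30,670.00 − £14,000.00) = £661.60 + 12.58% × £16,670.00 = £2,758.69
Training Fund Levy: cap £435,920.00 − YTD £428,693.00 = £7,227.00 subject; 0.8% × £7,227.00 = £57.82
Workforce Levy: 3.6% × £30,670.00 = £1,104.12
Total: £2,758.69 + £57.82 + £1,104.12 = £3,920.63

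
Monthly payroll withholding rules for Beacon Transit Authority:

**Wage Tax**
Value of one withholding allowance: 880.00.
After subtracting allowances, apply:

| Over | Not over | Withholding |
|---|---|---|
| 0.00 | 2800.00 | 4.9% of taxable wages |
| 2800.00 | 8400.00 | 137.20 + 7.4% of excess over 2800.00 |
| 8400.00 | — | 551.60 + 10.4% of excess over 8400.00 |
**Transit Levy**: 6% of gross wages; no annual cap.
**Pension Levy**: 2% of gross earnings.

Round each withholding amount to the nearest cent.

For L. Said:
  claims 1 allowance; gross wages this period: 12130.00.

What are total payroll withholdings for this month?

1818.40

Wage Tax: taxable = 12130.00 − 1×880.00 = 11250.00
  551.60 + 10.4% × (11250.00 − 8400.00) = 551.60 + 10.4% × 2850.00 = 848.00
Transit Levy: 6% × 12130.00 = 727.80
Pension Levy: 2% × 12130.00 = 242.60
Total: 848.00 + 727.80 + 242.60 = 1818.40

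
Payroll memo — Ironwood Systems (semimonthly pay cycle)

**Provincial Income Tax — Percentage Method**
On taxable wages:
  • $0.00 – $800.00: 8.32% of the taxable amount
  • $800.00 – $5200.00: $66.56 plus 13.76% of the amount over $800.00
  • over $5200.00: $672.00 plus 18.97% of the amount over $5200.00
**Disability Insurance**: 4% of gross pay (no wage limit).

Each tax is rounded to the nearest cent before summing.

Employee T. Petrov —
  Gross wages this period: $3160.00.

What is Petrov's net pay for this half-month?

Provincial Income Tax: taxable = $3160.00
  $66.56 + 13.76% × ($3160.00 − $800.00) = $66.56 + 13.76% × $2360.00 = $391.30
Disability Insurance: 4% × $3160.00 = $126.40
Total withheld: $391.30 + $126.40 = $517.70
Net pay: $3160.00 − $517.70 = $2642.30

$2642.30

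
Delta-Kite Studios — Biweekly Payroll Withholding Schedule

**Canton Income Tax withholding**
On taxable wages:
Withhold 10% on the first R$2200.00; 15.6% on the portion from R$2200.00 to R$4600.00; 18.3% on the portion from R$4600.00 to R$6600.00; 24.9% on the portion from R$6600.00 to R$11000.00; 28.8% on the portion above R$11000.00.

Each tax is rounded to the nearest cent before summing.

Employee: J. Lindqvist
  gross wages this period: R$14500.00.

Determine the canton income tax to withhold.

Canton Income Tax: taxable = R$14500.00
  R$2056.00 + 28.8% × (R$14500.00 − R$11000.00) = R$2056.00 + 28.8% × R$3500.00 = R$3064.00

R$3064.00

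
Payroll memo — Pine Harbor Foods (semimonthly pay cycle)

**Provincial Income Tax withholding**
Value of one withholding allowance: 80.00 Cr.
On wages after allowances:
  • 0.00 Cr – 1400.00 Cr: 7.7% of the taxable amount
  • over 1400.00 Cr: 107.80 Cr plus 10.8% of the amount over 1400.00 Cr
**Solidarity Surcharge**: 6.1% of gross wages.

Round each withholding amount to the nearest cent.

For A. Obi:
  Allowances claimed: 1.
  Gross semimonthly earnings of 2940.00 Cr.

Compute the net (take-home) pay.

2495.18 Cr

Provincial Income Tax: taxable = 2940.00 Cr − 1×80.00 Cr = 2860.00 Cr
  107.80 Cr + 10.8% × (2860.00 Cr − 1400.00 Cr) = 107.80 Cr + 10.8% × 1460.00 Cr = 265.48 Cr
Solidarity Surcharge: 6.1% × 2940.00 Cr = 179.34 Cr
Total withheld: 265.48 Cr + 179.34 Cr = 444.82 Cr
Net pay: 2940.00 Cr − 444.82 Cr = 2495.18 Cr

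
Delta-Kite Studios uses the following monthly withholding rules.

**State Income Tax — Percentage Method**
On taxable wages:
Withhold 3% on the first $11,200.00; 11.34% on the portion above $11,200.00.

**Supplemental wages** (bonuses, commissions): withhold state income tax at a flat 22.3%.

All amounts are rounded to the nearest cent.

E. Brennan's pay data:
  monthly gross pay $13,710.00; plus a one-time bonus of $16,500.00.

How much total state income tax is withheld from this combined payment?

$4,300.13

State Income Tax: taxable = $13,710.00
  $336.00 + 11.34% × ($13,710.00 − $11,200.00) = $336.00 + 11.34% × $2,510.00 = $620.63
Supplemental (22.3% flat on bonus): 22.3% × $16,500.00 = $3,679.50
Total state income tax: $620.63 + $3,679.50 = $4,300.13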